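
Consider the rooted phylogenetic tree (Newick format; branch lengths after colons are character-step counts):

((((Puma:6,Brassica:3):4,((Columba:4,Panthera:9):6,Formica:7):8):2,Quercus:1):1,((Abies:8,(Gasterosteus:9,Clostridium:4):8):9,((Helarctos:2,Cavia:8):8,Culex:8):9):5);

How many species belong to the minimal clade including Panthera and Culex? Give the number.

The MRCA of Panthera and Culex is the root, so the clade is the entire tree.
That clade contains 12 terminal taxa: Abies, Brassica, Cavia, Clostridium, Columba, Culex, Formica, Gasterosteus, Helarctos, Panthera, Puma, Quercus.

12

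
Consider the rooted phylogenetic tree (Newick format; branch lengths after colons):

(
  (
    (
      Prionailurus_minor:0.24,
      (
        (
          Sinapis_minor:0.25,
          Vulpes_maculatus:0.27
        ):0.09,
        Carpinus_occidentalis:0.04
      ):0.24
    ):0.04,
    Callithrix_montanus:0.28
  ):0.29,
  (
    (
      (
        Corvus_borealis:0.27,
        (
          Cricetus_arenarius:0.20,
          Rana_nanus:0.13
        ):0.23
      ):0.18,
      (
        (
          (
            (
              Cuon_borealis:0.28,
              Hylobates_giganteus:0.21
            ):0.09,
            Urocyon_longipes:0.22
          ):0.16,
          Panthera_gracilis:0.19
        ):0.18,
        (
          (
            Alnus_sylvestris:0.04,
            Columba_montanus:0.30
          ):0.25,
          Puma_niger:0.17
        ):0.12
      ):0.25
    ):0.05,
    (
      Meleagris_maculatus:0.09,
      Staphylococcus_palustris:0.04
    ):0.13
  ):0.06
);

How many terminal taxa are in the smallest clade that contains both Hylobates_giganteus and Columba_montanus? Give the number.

7

The MRCA of Hylobates_giganteus and Columba_montanus is the node subtending ((((Cuon_borealis,Hylobates_giganteus),Urocyon_longipes),Panthera_gracilis),((Alnus_sylvestris,Columba_montanus),Puma_niger)).
That clade contains 7 terminal taxa: Alnus_sylvestris, Columba_montanus, Cuon_borealis, Hylobates_giganteus, Panthera_gracilis, Puma_niger, Urocyon_longipes.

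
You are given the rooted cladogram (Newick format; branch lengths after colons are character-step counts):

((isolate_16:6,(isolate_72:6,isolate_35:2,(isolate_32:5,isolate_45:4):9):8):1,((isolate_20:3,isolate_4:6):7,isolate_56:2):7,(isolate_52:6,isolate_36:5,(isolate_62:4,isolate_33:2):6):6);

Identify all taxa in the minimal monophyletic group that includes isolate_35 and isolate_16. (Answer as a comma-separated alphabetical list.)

isolate_16, isolate_32, isolate_35, isolate_45, isolate_72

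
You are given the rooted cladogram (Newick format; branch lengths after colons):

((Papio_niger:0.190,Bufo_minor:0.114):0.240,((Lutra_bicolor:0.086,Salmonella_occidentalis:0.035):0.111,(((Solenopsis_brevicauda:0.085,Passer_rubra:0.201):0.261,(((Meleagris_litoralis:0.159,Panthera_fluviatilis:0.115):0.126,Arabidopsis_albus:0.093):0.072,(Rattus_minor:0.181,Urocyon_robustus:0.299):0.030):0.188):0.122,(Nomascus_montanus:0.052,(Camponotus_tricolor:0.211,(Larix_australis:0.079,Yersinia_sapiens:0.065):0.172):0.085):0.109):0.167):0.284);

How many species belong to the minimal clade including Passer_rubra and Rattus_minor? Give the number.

7

The MRCA of Passer_rubra and Rattus_minor is the node subtending ((Solenopsis_brevicauda,Passer_rubra),(((Meleagris_litoralis,Panthera_fluviatilis),Arabidopsis_albus),(Rattus_minor,Urocyon_robustus))).
That clade contains 7 terminal taxa: Arabidopsis_albus, Meleagris_litoralis, Panthera_fluviatilis, Passer_rubra, Rattus_minor, Solenopsis_brevicauda, Urocyon_robustus.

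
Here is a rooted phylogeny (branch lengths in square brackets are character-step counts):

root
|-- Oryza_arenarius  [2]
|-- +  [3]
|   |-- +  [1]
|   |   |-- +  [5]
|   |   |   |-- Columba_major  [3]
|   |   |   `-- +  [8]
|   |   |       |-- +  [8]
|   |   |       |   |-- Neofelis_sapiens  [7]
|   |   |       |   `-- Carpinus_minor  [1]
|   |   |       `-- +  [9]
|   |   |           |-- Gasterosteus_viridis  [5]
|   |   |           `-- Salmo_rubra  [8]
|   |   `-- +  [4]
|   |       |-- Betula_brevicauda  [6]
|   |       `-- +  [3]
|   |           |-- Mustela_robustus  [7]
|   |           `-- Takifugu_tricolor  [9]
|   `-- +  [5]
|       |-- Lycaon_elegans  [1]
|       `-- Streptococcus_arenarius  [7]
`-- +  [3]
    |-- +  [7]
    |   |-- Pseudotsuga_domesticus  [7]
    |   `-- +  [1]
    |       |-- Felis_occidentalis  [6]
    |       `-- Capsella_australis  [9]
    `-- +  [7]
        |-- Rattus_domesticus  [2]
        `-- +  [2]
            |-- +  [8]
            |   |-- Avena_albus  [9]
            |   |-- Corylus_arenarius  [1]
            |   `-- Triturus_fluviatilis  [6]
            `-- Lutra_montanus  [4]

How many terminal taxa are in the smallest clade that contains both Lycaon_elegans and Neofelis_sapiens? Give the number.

10

The MRCA of Lycaon_elegans and Neofelis_sapiens is the node subtending (((Columba_major,((Neofelis_sapiens,Carpinus_minor),(Gasterosteus_viridis,Salmo_rubra))),(Betula_brevicauda,(Mustela_robustus,Takifugu_tricolor))),(Lycaon_elegans,Streptococcus_arenarius)).
That clade contains 10 terminal taxa: Betula_brevicauda, Carpinus_minor, Columba_major, Gasterosteus_viridis, Lycaon_elegans, Mustela_robustus, Neofelis_sapiens, Salmo_rubra, Streptococcus_arenarius, Takifugu_tricolor.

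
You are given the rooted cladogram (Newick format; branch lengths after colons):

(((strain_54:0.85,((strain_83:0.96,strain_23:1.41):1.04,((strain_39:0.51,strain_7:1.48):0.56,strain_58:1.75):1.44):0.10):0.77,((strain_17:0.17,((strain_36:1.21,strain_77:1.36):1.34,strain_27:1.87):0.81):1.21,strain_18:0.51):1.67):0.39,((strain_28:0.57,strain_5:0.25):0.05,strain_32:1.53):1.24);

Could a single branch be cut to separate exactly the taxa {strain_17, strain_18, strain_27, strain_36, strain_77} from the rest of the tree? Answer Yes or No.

Yes

The most recent common ancestor of these taxa subtends ((strain_17,((strain_36,strain_77),strain_27)),strain_18).
That clade has exactly 5 tips — every listed taxon and nothing else — so the group is monophyletic.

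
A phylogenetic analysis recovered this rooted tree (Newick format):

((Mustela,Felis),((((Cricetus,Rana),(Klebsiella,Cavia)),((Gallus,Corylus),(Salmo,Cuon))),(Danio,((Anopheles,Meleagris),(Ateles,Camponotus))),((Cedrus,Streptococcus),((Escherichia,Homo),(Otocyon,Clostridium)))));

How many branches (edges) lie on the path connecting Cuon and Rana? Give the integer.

The MRCA of Cuon and Rana is the node subtending (((Cricetus,Rana),(Klebsiella,Cavia)),((Gallus,Corylus),(Salmo,Cuon))).
From Cuon up to that node: 3 branches. From Rana up to the same node: 3 branches. Total: 3 + 3 = 6.

6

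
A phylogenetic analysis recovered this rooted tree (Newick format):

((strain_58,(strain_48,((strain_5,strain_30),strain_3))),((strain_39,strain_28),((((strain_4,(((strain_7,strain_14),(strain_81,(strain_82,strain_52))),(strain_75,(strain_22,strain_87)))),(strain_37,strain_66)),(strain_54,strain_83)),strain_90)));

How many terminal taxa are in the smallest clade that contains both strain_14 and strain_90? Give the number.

14

The MRCA of strain_14 and strain_90 is the node subtending ((((strain_4,(((strain_7,strain_14),(strain_81,(strain_82,strain_52))),(strain_75,(strain_22,strain_87)))),(strain_37,strain_66)),(strain_54,strain_83)),strain_90).
That clade contains 14 terminal taxa: strain_14, strain_22, strain_37, strain_4, strain_52, strain_54, strain_66, strain_7, strain_75, strain_81, strain_82, strain_83, strain_87, strain_90.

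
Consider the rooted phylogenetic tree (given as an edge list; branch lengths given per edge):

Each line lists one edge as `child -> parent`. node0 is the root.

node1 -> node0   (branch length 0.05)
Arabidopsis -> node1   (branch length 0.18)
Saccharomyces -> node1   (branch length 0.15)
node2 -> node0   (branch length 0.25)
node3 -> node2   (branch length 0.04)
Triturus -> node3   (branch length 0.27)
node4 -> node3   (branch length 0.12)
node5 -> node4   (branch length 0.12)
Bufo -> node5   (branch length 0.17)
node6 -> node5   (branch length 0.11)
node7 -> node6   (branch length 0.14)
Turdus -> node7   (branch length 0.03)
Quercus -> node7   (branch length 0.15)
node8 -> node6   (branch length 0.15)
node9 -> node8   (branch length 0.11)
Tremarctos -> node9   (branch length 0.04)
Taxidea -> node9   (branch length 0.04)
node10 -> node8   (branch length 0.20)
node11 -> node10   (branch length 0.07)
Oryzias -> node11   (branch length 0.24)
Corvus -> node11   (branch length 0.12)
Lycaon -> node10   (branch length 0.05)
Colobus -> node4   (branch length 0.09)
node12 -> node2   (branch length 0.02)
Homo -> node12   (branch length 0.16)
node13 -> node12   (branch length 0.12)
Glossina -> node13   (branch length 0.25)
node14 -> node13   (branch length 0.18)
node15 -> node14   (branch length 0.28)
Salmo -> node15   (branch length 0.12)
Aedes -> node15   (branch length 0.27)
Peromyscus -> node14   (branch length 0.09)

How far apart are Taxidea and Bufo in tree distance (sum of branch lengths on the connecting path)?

0.58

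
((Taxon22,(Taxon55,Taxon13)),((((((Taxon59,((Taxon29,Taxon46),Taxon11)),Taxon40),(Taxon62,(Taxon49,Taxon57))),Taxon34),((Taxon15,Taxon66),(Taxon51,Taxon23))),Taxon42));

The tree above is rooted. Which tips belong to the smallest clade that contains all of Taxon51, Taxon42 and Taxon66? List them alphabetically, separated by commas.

Taxon11, Taxon15, Taxon23, Taxon29, Taxon34, Taxon40, Taxon42, Taxon46, Taxon49, Taxon51, Taxon57, Taxon59, Taxon62, Taxon66

Tracing Taxon51: it sits inside (Taxon51,Taxon23).
Tracing Taxon42: it sits inside ((((((Taxon59,((Taxon29,Taxon46),Taxon11)),Taxon40),(Taxon62,(Taxon49,Taxon57))),Taxon34),((Taxon15,Taxon66),(Taxon51,Taxon23))),Taxon42).
Tracing Taxon66: it sits inside (Taxon15,Taxon66).
The smallest clade enclosing all 3 is ((((((Taxon59,((Taxon29,Taxon46),Taxon11)),Taxon40),(Taxon62,(Taxon49,Taxon57))),Taxon34),((Taxon15,Taxon66),(Taxon51,Taxon23))),Taxon42); the answer is its 14 terminal taxa in alphabetical order.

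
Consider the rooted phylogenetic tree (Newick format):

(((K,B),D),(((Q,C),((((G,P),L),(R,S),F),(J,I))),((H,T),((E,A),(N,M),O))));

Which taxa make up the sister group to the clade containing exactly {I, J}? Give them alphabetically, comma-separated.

The clade containing exactly {I, J} attaches to the tree at the node subtending ((((G,P),L),(R,S),F),(J,I)).
The other lineage descending from that same node — the sister group — is (((G,P),L),(R,S),F); its 6 tips in alphabetical order are the answer.

F, G, L, P, R, S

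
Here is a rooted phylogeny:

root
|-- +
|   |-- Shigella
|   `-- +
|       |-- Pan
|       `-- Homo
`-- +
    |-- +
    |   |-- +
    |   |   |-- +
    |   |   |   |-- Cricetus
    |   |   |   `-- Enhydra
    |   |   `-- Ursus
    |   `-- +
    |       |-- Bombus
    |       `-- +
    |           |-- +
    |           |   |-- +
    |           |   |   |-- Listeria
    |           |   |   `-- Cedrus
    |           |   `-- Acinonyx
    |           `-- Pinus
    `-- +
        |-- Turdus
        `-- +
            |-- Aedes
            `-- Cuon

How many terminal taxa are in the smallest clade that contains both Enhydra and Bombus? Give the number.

8

The MRCA of Enhydra and Bombus is the node subtending (((Cricetus,Enhydra),Ursus),(Bombus,(((Listeria,Cedrus),Acinonyx),Pinus))).
That clade contains 8 terminal taxa: Acinonyx, Bombus, Cedrus, Cricetus, Enhydra, Listeria, Pinus, Ursus.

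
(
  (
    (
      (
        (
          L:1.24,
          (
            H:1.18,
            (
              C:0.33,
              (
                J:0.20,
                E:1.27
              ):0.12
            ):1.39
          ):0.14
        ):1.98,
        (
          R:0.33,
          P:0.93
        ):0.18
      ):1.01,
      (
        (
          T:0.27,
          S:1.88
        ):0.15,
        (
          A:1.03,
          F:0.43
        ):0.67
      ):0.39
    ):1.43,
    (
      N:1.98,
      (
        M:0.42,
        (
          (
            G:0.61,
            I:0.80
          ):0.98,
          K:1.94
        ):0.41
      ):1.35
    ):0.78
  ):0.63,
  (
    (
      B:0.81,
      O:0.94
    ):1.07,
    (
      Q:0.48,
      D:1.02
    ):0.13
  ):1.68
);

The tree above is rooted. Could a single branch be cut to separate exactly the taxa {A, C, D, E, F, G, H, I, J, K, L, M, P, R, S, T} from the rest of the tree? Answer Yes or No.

The MRCA of the listed taxa is the root, so the smallest clade containing them is the whole tree.
That clade also contains B, N, O, Q, which are not in the proposed group, so the group is not monophyletic.

No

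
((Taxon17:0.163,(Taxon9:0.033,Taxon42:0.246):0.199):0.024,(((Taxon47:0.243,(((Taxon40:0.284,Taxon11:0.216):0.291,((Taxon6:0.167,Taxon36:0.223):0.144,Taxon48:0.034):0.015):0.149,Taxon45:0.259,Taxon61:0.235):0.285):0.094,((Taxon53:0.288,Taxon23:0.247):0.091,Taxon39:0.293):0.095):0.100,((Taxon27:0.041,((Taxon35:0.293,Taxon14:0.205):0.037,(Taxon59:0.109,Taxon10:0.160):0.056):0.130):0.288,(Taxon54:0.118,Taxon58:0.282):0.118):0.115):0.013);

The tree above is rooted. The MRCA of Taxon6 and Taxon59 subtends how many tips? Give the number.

18

The MRCA of Taxon6 and Taxon59 is the node subtending (((Taxon47,(((Taxon40,Taxon11),((Taxon6,Taxon36),Taxon48)),Taxon45,Taxon61)),((Taxon53,Taxon23),Taxon39)),((Taxon27,((Taxon35,Taxon14),(Taxon59,Taxon10))),(Taxon54,Taxon58))).
That clade contains 18 terminal taxa: Taxon10, Taxon11, Taxon14, Taxon23, Taxon27, Taxon35, Taxon36, Taxon39, Taxon40, Taxon45, Taxon47, Taxon48, Taxon53, Taxon54, Taxon58, Taxon59, Taxon6, Taxon61.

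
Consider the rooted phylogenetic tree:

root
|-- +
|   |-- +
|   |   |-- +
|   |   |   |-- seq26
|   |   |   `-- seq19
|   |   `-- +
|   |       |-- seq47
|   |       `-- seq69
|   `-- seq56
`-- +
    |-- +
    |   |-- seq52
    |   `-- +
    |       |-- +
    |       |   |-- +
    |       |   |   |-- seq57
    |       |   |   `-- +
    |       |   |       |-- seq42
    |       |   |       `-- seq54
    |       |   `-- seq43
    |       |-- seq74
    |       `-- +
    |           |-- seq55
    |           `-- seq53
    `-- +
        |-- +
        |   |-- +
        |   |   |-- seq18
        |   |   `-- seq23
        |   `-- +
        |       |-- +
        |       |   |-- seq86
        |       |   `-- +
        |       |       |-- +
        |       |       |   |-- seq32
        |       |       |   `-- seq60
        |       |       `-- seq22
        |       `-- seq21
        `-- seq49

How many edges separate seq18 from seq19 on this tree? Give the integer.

9

The MRCA of seq18 and seq19 is the root of the tree.
From seq18 up to that node: 5 branches. From seq19 up to the same node: 4 branches. Total: 5 + 4 = 9.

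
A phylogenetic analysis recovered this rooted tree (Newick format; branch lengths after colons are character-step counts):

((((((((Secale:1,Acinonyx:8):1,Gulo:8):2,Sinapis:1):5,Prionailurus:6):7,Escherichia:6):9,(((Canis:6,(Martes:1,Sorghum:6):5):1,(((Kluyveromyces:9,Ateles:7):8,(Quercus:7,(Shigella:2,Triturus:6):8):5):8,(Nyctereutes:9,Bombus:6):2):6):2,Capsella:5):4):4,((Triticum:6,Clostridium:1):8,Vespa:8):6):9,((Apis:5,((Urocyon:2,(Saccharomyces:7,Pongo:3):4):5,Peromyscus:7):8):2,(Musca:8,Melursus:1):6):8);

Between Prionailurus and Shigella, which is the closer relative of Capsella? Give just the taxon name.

The MRCA of Capsella and Shigella subtends (((Canis,(Martes,Sorghum)),(((Kluyveromyces,Ateles),(Quercus,(Shigella,Triturus))),(Nyctereutes,Bombus))),Capsella) (11 taxa).
The MRCA of Capsella and Prionailurus subtends ((((((Secale,Acinonyx),Gulo),Sinapis),Prionailurus),Escherichia),(((Canis,(Martes,Sorghum)),(((Kluyveromyces,Ateles),(Quercus,(Shigella,Triturus))),(Nyctereutes,Bombus))),Capsella)) (17 taxa).
The first is nested inside the second, so Capsella shares a more recent common ancestor with Shigella.

Shigella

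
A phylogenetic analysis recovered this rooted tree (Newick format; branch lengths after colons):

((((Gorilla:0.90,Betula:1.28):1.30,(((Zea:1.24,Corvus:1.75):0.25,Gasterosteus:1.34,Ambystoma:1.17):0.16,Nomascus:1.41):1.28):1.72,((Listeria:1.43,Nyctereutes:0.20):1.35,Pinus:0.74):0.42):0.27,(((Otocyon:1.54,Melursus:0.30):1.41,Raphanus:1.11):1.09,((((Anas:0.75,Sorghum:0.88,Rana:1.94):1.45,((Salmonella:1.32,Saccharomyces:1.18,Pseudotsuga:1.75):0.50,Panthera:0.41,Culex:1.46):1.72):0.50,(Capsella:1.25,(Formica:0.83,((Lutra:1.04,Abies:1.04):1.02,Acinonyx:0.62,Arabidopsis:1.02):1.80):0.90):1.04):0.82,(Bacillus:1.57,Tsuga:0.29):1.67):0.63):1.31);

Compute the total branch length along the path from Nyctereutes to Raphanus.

5.75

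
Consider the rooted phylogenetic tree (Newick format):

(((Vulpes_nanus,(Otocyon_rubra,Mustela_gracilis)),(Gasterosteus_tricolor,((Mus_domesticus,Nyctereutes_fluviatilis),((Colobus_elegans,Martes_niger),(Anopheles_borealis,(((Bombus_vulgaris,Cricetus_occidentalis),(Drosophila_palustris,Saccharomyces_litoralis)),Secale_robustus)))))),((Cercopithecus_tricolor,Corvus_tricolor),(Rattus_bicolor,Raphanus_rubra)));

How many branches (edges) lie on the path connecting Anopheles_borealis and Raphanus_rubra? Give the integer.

The MRCA of Anopheles_borealis and Raphanus_rubra is the root of the tree.
From Anopheles_borealis up to that node: 6 branches. From Raphanus_rubra up to the same node: 3 branches. Total: 6 + 3 = 9.

9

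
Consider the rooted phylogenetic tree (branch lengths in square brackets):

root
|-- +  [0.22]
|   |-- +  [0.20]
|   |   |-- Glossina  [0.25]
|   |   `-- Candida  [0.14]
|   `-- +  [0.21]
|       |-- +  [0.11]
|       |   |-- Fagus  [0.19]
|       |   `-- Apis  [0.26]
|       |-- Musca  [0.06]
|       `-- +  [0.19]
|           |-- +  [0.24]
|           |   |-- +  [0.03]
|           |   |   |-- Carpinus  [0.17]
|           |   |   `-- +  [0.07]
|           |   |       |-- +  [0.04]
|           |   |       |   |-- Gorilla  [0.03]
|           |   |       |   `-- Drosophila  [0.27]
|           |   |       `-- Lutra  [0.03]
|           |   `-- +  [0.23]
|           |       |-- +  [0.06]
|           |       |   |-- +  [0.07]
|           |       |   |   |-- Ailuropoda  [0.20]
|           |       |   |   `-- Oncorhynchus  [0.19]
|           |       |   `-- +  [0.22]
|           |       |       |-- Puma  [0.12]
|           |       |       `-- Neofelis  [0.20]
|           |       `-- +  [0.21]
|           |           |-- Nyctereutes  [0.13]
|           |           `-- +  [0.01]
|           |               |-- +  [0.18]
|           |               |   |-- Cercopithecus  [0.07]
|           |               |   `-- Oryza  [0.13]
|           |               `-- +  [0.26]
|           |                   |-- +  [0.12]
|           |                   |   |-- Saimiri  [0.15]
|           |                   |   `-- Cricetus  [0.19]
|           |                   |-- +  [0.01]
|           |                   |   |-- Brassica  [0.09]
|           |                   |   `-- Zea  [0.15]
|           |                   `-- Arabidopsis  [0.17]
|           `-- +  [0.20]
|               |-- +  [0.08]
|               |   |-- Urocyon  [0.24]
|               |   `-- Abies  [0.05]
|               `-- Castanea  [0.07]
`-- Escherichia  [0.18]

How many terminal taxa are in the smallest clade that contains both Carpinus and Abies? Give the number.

19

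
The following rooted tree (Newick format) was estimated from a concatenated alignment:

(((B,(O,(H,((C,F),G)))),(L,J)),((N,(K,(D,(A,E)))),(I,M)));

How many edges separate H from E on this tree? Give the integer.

11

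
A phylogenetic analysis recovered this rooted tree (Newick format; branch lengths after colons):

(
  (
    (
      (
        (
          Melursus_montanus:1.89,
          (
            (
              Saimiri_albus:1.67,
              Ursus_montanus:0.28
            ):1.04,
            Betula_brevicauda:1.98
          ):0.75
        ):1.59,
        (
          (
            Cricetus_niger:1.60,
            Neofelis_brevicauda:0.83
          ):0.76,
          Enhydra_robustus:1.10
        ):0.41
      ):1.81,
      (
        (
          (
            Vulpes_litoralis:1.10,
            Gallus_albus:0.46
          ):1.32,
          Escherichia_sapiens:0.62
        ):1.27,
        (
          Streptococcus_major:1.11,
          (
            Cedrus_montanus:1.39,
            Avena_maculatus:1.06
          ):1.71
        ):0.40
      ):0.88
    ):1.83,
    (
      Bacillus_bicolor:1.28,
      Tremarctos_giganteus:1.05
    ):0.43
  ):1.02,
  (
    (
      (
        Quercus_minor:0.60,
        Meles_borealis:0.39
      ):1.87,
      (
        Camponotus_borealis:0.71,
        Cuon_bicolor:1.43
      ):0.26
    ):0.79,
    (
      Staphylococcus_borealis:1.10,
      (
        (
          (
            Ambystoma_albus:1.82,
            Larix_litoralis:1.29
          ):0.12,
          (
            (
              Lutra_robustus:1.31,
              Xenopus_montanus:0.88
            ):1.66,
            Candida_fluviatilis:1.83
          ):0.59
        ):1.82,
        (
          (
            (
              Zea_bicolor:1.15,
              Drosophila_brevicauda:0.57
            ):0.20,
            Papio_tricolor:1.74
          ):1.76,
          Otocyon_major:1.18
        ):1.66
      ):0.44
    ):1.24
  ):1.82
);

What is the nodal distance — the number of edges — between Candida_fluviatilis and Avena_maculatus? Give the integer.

The MRCA of Candida_fluviatilis and Avena_maculatus is the root of the tree.
From Candida_fluviatilis up to that node: 6 branches. From Avena_maculatus up to the same node: 6 branches. Total: 6 + 6 = 12.

12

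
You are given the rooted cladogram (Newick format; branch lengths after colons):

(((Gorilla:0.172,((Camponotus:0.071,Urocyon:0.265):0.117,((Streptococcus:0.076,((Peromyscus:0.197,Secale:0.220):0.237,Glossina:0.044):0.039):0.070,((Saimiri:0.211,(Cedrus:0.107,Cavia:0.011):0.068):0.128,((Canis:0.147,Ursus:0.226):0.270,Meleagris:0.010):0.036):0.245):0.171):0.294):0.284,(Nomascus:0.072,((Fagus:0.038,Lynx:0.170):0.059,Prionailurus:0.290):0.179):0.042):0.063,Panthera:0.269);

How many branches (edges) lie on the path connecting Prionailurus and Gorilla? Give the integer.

The MRCA of Prionailurus and Gorilla is the node subtending ((Gorilla,((Camponotus,Urocyon),((Streptococcus,((Peromyscus,Secale),Glossina)),((Saimiri,(Cedrus,Cavia)),((Canis,Ursus),Meleagris))))),(Nomascus,((Fagus,Lynx),Prionailurus))).
From Prionailurus up to that node: 3 branches. From Gorilla up to the same node: 2 branches. Total: 3 + 2 = 5.

5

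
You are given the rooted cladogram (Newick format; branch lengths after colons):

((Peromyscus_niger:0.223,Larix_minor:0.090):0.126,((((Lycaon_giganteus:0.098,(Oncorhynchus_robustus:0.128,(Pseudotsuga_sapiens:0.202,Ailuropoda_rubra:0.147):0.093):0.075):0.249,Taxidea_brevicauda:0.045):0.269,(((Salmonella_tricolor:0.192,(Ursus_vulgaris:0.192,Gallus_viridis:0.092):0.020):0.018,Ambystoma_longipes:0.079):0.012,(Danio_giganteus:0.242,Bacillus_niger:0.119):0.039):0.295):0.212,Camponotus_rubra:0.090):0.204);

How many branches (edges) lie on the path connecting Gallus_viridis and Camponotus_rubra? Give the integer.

The MRCA of Gallus_viridis and Camponotus_rubra is the node subtending ((((Lycaon_giganteus,(Oncorhynchus_robustus,(Pseudotsuga_sapiens,Ailuropoda_rubra))),Taxidea_brevicauda),(((Salmonella_tricolor,(Ursus_vulgaris,Gallus_viridis)),Ambystoma_longipes),(Danio_giganteus,Bacillus_niger))),Camponotus_rubra).
From Gallus_viridis up to that node: 6 branches. From Camponotus_rubra up to the same node: 1 branch. Total: 6 + 1 = 7.

7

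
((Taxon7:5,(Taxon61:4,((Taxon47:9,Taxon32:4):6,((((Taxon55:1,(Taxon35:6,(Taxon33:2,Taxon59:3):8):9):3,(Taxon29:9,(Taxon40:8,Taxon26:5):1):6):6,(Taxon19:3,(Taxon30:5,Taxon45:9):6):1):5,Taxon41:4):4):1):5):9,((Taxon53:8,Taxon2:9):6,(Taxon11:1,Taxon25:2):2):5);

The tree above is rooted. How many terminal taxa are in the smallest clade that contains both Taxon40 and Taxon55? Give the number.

The MRCA of Taxon40 and Taxon55 is the node subtending ((Taxon55,(Taxon35,(Taxon33,Taxon59))),(Taxon29,(Taxon40,Taxon26))).
That clade contains 7 terminal taxa: Taxon26, Taxon29, Taxon33, Taxon35, Taxon40, Taxon55, Taxon59.

7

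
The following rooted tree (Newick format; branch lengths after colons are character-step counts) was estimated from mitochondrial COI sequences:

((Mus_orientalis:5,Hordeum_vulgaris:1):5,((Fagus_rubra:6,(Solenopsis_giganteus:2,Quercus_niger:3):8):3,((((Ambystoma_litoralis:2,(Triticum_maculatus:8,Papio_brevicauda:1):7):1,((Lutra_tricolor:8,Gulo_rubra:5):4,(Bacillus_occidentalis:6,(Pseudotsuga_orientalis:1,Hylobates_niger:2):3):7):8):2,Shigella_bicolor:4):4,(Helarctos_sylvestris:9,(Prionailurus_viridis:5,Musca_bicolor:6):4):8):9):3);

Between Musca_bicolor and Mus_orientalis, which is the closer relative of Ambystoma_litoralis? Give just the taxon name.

Musca_bicolor

The MRCA of Ambystoma_litoralis and Musca_bicolor subtends ((((Ambystoma_litoralis,(Triticum_maculatus,Papio_brevicauda)),((Lutra_tricolor,Gulo_rubra),(Bacillus_occidentalis,(Pseudotsuga_orientalis,Hylobates_niger)))),Shigella_bicolor),(Helarctos_sylvestris,(Prionailurus_viridis,Musca_bicolor))) (12 taxa).
The MRCA of Ambystoma_litoralis and Mus_orientalis is the root, subtending the entire tree (17 taxa).
The first is nested inside the second, so Ambystoma_litoralis shares a more recent common ancestor with Musca_bicolor.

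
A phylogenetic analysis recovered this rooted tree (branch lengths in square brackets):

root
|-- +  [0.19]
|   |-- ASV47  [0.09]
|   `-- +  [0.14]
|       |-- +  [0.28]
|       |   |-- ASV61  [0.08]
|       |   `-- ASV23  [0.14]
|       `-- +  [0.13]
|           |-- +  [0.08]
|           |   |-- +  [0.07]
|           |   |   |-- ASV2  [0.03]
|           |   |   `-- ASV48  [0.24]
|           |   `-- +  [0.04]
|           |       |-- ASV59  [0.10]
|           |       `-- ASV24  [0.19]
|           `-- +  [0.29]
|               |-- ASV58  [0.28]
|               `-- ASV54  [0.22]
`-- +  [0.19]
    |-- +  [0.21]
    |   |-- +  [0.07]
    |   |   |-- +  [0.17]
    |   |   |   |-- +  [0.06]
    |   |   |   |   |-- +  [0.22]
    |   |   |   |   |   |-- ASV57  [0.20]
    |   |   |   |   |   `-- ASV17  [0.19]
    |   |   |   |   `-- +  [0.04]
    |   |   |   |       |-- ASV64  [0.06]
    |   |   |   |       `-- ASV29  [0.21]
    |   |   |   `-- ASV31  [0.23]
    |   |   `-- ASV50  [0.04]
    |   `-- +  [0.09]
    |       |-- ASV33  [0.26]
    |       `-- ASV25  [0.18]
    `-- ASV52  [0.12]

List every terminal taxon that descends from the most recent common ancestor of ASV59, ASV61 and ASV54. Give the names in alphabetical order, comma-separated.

Tracing ASV59: it sits inside (ASV59,ASV24).
Tracing ASV61: it sits inside (ASV61,ASV23).
Tracing ASV54: it sits inside (ASV58,ASV54).
The smallest clade enclosing all 3 is ((ASV61,ASV23),(((ASV2,ASV48),(ASV59,ASV24)),(ASV58,ASV54))); the answer is its 8 terminal taxa in alphabetical order.

ASV2, ASV23, ASV24, ASV48, ASV54, ASV58, ASV59, ASV61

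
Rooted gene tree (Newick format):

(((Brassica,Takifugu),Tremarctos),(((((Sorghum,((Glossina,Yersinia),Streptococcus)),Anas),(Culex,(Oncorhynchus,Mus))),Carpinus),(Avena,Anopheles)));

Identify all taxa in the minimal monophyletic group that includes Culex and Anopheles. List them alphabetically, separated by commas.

Anas, Anopheles, Avena, Carpinus, Culex, Glossina, Mus, Oncorhynchus, Sorghum, Streptococcus, Yersinia

Tracing Culex: it sits inside (Culex,(Oncorhynchus,Mus)).
Tracing Anopheles: it sits inside (Avena,Anopheles).
The smallest clade enclosing both is (((((Sorghum,((Glossina,Yersinia),Streptococcus)),Anas),(Culex,(Oncorhynchus,Mus))),Carpinus),(Avena,Anopheles)); the answer is its 11 terminal taxa in alphabetical order.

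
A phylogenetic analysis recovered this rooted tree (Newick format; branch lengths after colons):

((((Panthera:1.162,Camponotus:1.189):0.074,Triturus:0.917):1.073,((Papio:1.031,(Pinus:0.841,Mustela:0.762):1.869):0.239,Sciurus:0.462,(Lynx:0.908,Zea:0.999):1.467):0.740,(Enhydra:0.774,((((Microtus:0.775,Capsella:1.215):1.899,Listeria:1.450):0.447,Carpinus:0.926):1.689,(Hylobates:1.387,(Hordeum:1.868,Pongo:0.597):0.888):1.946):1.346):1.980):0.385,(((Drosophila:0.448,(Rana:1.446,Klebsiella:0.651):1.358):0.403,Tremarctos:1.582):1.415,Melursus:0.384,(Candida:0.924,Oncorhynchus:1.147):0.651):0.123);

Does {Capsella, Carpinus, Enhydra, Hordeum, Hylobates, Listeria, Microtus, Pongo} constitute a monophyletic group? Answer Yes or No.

The most recent common ancestor of these taxa subtends (Enhydra,((((Microtus,Capsella),Listeria),Carpinus),(Hylobates,(Hordeum,Pongo)))).
That clade has exactly 8 tips — every listed taxon and nothing else — so the group is monophyletic.

Yes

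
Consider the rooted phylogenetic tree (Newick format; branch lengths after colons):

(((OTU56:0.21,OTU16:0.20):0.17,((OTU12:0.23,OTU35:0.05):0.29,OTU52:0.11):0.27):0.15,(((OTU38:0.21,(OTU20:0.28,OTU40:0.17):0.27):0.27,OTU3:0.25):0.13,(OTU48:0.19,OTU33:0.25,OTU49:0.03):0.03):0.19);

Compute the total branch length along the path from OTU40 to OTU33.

The path runs OTU40 → … → MRCA → … → OTU33; the MRCA is the node subtending (((OTU38,(OTU20,OTU40)),OTU3),(OTU48,OTU33,OTU49)).
Branch lengths along that path: 0.17 + 0.27 + 0.27 + 0.13 + 0.03 + 0.25 = 1.12.

1.12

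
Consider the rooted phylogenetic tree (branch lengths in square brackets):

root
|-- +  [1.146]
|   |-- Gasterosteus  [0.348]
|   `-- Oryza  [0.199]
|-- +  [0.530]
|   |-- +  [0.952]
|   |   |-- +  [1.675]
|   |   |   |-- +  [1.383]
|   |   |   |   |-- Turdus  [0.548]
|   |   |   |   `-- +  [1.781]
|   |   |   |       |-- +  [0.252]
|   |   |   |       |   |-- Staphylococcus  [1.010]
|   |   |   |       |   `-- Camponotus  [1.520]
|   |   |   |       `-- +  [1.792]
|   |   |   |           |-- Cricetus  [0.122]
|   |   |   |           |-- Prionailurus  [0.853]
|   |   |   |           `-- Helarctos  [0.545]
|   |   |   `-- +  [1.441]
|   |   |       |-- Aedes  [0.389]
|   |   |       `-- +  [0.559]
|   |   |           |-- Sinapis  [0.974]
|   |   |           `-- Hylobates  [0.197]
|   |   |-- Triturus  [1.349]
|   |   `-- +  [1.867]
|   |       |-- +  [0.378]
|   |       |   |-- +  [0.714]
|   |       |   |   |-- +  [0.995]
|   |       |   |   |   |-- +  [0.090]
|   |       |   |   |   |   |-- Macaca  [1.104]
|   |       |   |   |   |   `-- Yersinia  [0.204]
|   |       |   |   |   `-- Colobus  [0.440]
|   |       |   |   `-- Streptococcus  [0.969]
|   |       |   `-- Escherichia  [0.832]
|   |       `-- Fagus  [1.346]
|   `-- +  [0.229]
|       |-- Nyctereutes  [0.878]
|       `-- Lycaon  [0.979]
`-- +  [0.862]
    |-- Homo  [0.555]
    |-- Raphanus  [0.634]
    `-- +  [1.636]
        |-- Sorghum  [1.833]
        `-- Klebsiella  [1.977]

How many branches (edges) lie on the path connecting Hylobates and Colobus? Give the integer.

The MRCA of Hylobates and Colobus is the node subtending (((Turdus,((Staphylococcus,Camponotus),(Cricetus,Prionailurus,Helarctos))),(Aedes,(Sinapis,Hylobates))),Triturus,(((((Macaca,Yersinia),Colobus),Streptococcus),Escherichia),Fagus)).
From Hylobates up to that node: 4 branches. From Colobus up to the same node: 5 branches. Total: 4 + 5 = 9.

9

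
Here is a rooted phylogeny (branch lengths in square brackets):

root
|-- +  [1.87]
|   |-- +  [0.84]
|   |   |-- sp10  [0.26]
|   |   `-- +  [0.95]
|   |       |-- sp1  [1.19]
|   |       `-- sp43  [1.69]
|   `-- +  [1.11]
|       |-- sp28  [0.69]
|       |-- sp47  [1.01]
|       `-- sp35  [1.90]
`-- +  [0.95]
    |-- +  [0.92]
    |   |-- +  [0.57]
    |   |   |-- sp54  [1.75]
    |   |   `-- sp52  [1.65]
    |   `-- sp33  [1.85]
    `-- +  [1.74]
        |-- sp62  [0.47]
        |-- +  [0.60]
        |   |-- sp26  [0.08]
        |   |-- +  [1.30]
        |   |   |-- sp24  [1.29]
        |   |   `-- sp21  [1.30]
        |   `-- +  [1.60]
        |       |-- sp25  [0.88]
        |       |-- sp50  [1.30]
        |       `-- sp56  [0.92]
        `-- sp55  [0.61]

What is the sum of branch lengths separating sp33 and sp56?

7.63

The path runs sp33 → … → MRCA → … → sp56; the MRCA is the node subtending (((sp54,sp52),sp33),(sp62,(sp26,(sp24,sp21),(sp25,sp50,sp56)),sp55)).
Branch lengths along that path: 1.85 + 0.92 + 1.74 + 0.60 + 1.60 + 0.92 = 7.63.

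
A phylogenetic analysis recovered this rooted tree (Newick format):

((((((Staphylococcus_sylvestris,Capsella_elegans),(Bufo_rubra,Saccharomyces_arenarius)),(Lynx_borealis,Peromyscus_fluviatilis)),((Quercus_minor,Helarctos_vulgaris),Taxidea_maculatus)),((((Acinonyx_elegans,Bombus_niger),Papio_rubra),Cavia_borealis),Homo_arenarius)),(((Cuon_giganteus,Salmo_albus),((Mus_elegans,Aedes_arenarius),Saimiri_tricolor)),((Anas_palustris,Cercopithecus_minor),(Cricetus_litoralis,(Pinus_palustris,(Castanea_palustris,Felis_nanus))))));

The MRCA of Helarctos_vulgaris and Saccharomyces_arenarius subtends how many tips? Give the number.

9

The MRCA of Helarctos_vulgaris and Saccharomyces_arenarius is the node subtending ((((Staphylococcus_sylvestris,Capsella_elegans),(Bufo_rubra,Saccharomyces_arenarius)),(Lynx_borealis,Peromyscus_fluviatilis)),((Quercus_minor,Helarctos_vulgaris),Taxidea_maculatus)).
That clade contains 9 terminal taxa: Bufo_rubra, Capsella_elegans, Helarctos_vulgaris, Lynx_borealis, Peromyscus_fluviatilis, Quercus_minor, Saccharomyces_arenarius, Staphylococcus_sylvestris, Taxidea_maculatus.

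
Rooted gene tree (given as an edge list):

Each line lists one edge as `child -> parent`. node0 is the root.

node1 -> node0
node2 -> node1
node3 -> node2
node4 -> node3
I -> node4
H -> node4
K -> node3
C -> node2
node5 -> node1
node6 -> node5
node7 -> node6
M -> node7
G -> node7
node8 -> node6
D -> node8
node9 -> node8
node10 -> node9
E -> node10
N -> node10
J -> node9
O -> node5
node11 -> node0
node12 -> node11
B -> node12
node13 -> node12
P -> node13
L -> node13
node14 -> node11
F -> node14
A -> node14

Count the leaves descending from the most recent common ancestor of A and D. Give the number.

The MRCA of A and D is the root, so the clade is the entire tree.
That clade contains 16 terminal taxa: A, B, C, D, E, F, G, H, I, J, K, L, M, N, O, P.

16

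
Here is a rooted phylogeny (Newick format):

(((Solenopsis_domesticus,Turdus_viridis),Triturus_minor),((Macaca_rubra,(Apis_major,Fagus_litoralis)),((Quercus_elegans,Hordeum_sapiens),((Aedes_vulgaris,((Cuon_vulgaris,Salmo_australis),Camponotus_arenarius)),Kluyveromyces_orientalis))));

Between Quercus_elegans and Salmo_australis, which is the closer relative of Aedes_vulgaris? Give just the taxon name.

Salmo_australis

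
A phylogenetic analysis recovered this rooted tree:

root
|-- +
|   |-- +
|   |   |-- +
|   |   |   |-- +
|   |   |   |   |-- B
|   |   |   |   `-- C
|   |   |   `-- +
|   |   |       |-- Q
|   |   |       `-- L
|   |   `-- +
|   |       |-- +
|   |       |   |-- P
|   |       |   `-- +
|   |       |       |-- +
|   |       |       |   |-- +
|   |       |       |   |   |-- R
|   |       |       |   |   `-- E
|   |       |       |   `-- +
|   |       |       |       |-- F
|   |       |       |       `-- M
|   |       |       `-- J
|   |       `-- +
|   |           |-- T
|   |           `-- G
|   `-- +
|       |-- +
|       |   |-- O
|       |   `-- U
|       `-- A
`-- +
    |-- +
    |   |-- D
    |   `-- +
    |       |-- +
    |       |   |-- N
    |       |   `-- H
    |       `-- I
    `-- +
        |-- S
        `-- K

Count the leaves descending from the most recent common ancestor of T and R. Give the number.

The MRCA of T and R is the node subtending ((P,(((R,E),(F,M)),J)),(T,G)).
That clade contains 8 terminal taxa: E, F, G, J, M, P, R, T.

8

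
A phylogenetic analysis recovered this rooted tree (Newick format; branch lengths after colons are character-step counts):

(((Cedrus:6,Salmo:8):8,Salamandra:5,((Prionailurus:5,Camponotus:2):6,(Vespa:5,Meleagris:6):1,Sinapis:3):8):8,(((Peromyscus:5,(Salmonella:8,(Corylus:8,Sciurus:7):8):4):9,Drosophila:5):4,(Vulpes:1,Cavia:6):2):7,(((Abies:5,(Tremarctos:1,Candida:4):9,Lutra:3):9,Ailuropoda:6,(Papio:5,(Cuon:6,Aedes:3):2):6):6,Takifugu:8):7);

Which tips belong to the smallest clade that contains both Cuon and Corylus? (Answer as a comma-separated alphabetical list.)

Tracing Cuon: it sits inside (Cuon,Aedes).
Tracing Corylus: it sits inside (Corylus,Sciurus).
The smallest clade enclosing both is the whole tree (their MRCA is the root), so the answer is all 24 tips in alphabetical order.

Abies, Aedes, Ailuropoda, Camponotus, Candida, Cavia, Cedrus, Corylus, Cuon, Drosophila, Lutra, Meleagris, Papio, Peromyscus, Prionailurus, Salamandra, Salmo, Salmonella, Sciurus, Sinapis, Takifugu, Tremarctos, Vespa, Vulpes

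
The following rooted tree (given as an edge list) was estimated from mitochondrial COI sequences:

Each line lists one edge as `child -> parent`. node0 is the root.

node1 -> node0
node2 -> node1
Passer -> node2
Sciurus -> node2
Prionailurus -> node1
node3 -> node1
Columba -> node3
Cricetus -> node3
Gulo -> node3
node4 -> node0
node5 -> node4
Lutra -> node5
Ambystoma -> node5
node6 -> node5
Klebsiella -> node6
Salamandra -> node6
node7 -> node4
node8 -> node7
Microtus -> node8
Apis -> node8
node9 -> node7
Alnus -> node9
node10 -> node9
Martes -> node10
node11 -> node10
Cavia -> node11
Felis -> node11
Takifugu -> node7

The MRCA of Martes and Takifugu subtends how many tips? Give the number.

The MRCA of Martes and Takifugu is the node subtending ((Microtus,Apis),(Alnus,(Martes,(Cavia,Felis))),Takifugu).
That clade contains 7 terminal taxa: Alnus, Apis, Cavia, Felis, Martes, Microtus, Takifugu.

7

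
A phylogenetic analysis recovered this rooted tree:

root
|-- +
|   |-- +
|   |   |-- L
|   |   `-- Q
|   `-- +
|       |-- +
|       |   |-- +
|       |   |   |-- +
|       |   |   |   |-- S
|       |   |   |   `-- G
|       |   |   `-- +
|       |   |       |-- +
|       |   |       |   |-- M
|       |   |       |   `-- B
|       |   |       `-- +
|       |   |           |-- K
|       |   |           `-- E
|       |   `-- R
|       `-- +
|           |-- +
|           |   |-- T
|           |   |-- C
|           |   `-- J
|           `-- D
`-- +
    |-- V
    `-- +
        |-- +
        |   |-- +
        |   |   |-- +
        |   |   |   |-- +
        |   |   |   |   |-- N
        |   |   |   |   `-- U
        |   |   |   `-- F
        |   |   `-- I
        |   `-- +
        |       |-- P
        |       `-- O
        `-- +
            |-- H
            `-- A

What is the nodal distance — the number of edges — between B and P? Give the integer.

12

The MRCA of B and P is the root of the tree.
From B up to that node: 7 branches. From P up to the same node: 5 branches. Total: 7 + 5 = 12.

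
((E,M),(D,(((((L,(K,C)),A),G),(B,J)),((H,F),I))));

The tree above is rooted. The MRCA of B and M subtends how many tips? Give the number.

The MRCA of B and M is the root, so the clade is the entire tree.
That clade contains 13 terminal taxa: A, B, C, D, E, F, G, H, I, J, K, L, M.

13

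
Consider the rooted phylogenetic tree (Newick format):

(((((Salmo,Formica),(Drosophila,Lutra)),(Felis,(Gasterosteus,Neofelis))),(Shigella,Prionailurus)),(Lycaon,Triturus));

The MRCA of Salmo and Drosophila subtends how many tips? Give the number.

4

The MRCA of Salmo and Drosophila is the node subtending ((Salmo,Formica),(Drosophila,Lutra)).
That clade contains 4 terminal taxa: Drosophila, Formica, Lutra, Salmo.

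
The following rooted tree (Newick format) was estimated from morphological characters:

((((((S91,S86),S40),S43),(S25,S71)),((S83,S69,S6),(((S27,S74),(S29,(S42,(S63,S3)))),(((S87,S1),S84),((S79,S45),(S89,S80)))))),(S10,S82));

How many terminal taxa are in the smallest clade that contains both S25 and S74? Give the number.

The MRCA of S25 and S74 is the node subtending (((((S91,S86),S40),S43),(S25,S71)),((S83,S69,S6),(((S27,S74),(S29,(S42,(S63,S3)))),(((S87,S1),S84),((S79,S45),(S89,S80)))))).
That clade contains 22 terminal taxa: S1, S25, S27, S29, S3, S40, S42, S43, S45, S6, S63, S69, S71, S74, S79, S80, S83, S84, S86, S87, S89, S91.

22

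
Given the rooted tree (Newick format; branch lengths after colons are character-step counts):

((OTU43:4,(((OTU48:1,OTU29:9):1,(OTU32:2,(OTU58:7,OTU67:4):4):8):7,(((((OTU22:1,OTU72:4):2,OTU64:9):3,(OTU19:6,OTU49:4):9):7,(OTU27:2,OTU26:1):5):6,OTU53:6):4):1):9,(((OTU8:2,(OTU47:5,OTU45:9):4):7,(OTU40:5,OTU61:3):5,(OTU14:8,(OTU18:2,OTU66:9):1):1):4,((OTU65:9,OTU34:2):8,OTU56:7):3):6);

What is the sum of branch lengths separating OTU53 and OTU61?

38

The path runs OTU53 → … → MRCA → … → OTU61; the MRCA is the root of the tree.
Branch lengths along that path: 6 + 4 + 1 + 9 + 6 + 4 + 5 + 3 = 38.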